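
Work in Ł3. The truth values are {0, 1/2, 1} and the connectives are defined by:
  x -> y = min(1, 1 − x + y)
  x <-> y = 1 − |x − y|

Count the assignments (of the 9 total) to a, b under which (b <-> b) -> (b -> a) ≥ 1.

6

a = 0, b = 0 ↦ 1  ≥
a = 0, b = 1/2 ↦ 1/2  <
a = 0, b = 1 ↦ 0  <
a = 1/2, b = 0 ↦ 1  ≥
a = 1/2, b = 1/2 ↦ 1  ≥
a = 1/2, b = 1 ↦ 1/2  <
a = 1, b = 0 ↦ 1  ≥
a = 1, b = 1/2 ↦ 1  ≥
a = 1, b = 1 ↦ 1  ≥
So 6 of the 9 assignments meet the threshold.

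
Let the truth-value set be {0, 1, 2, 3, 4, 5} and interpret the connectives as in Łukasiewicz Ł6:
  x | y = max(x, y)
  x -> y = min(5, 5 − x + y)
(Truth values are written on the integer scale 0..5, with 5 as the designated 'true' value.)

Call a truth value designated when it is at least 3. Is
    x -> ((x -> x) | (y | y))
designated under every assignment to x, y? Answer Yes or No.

At x = 1, y = 5, for instance:
x -> x = 1 -> 1 = 5
y | y = 5 | 5 = 5
(x -> x) | (y | y) = 5 | 5 = 5
x -> ((x -> x) | (y | y)) = 1 -> 5 = 5
and checking the remaining 35 assignments likewise gives ≥ 3 in every case.

Yes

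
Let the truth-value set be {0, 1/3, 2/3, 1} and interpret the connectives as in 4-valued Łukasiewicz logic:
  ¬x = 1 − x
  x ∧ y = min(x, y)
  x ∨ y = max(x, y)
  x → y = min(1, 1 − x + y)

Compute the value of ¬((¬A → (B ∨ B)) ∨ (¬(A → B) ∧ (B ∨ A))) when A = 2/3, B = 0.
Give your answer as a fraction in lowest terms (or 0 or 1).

¬A = ¬2/3 = 1/3
B ∨ B = 0 ∨ 0 = 0
¬A → (B ∨ B) = 1/3 → 0 = 2/3
A → B = 2/3 → 0 = 1/3
¬(A → B) = ¬1/3 = 2/3
B ∨ A = 0 ∨ 2/3 = 2/3
¬(A → B) ∧ (B ∨ A) = 2/3 ∧ 2/3 = 2/3
(¬A → (B ∨ B)) ∨ (¬(A → B) ∧ (B ∨ A)) = 2/3 ∨ 2/3 = 2/3
¬((¬A → (B ∨ B)) ∨ (¬(A → B) ∧ (B ∨ A))) = ¬2/3 = 1/3

1/3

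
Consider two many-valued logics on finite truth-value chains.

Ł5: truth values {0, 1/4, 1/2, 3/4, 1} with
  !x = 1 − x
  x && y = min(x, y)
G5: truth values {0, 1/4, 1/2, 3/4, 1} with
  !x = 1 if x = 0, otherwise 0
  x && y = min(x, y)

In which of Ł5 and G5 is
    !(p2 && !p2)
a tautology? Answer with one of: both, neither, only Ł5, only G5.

In Ł5: at p2 = 1/4 the value is 3/4 — not a tautology.
In G5: every assignment gives 1 — tautology.

only G5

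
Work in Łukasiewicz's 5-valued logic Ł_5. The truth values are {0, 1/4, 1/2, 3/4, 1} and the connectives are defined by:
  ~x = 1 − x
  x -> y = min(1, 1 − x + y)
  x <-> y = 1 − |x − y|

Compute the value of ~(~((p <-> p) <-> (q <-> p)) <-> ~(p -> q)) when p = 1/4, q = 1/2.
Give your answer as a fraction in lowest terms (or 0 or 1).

1/4

p <-> p = 1/4 <-> 1/4 = 1
q <-> p = 1/2 <-> 1/4 = 3/4
(p <-> p) <-> (q <-> p) = 1 <-> 3/4 = 3/4
~((p <-> p) <-> (q <-> p)) = ~3/4 = 1/4
p -> q = 1/4 -> 1/2 = 1
~(p -> q) = ~1 = 0
~((p <-> p) <-> (q <-> p)) <-> ~(p -> q) = 1/4 <-> 0 = 3/4
~(~((p <-> p) <-> (q <-> p)) <-> ~(p -> q)) = ~3/4 = 1/4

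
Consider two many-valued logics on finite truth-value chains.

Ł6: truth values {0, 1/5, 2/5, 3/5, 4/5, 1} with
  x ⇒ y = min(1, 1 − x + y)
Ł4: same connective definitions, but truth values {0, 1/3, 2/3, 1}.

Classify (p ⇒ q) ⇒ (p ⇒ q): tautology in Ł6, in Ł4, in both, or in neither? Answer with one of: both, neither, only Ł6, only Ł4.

In Ł6: every assignment gives 1 — tautology.
In Ł4: every assignment gives 1 — tautology.

both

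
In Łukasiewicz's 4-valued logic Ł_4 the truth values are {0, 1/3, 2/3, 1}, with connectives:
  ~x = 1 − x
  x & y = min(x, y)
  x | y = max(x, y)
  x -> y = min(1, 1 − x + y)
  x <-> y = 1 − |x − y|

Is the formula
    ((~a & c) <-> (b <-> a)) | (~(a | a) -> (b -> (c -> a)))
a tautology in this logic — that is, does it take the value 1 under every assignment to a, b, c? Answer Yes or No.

Counterexample: take a = 0, b = 1/3, c = 1.
~a = ~0 = 1
~a & c = 1 & 1 = 1
b <-> a = 1/3 <-> 0 = 2/3
(~a & c) <-> (b <-> a) = 1 <-> 2/3 = 2/3
a | a = 0 | 0 = 0
~(a | a) = ~0 = 1
c -> a = 1 -> 0 = 0
b -> (c -> a) = 1/3 -> 0 = 2/3
~(a | a) -> (b -> (c -> a)) = 1 -> 2/3 = 2/3
((~a & c) <-> (b <-> a)) | (~(a | a) -> (b -> (c -> a))) = 2/3 | 2/3 = 2/3
This gives 2/3 ≠ 1.

No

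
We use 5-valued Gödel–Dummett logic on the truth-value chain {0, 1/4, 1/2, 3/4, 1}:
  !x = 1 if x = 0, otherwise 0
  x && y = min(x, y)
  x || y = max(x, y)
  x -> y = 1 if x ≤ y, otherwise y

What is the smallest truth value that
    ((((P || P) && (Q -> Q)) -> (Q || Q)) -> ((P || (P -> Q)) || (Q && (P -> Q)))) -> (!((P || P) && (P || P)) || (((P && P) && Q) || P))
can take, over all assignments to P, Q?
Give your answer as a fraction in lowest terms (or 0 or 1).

1/4

Take P = 1/4, Q = 0:
P || P = 1/4 || 1/4 = 1/4
Q -> Q = 0 -> 0 = 1
(P || P) && (Q -> Q) = 1/4 && 1 = 1/4
Q || Q = 0 || 0 = 0
((P || P) && (Q -> Q)) -> (Q || Q) = 1/4 -> 0 = 0
P -> Q = 1/4 -> 0 = 0
P || (P -> Q) = 1/4 || 0 = 1/4
P -> Q = 1/4 -> 0 = 0
Q && (P -> Q) = 0 && 0 = 0
(P || (P -> Q)) || (Q && (P -> Q)) = 1/4 || 0 = 1/4
(((P || P) && (Q -> Q)) -> (Q || Q)) -> ((P || (P -> Q)) || (Q && (P -> Q))) = 0 -> 1/4 = 1
P || P = 1/4 || 1/4 = 1/4
P || P = 1/4 || 1/4 = 1/4
(P || P) && (P || P) = 1/4 && 1/4 = 1/4
!((P || P) && (P || P)) = !1/4 = 0
P && P = 1/4 && 1/4 = 1/4
(P && P) && Q = 1/4 && 0 = 0
((P && P) && Q) || P = 0 || 1/4 = 1/4
!((P || P) && (P || P)) || (((P && P) && Q) || P) = 0 || 1/4 = 1/4
((((P || P) && (Q -> Q)) -> (Q || Q)) -> ((P || (P -> Q)) || (Q && (P -> Q)))) -> (!((P || P) && (P || P)) || (((P && P) && Q) || P)) = 1 -> 1/4 = 1/4
No assignment yields a value below 1/4, so this is the minimum.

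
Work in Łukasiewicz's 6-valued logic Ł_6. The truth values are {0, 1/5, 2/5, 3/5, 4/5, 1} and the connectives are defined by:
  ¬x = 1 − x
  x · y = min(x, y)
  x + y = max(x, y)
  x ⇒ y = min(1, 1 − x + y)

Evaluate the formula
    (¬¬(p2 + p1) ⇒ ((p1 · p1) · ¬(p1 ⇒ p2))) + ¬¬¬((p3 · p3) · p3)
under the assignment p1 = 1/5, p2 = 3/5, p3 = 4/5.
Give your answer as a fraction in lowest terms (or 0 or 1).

2/5

p2 + p1 = 3/5 + 1/5 = 3/5
¬(p2 + p1) = ¬3/5 = 2/5
¬¬(p2 + p1) = ¬2/5 = 3/5
p1 · p1 = 1/5 · 1/5 = 1/5
p1 ⇒ p2 = 1/5 ⇒ 3/5 = 1
¬(p1 ⇒ p2) = ¬1 = 0
(p1 · p1) · ¬(p1 ⇒ p2) = 1/5 · 0 = 0
¬¬(p2 + p1) ⇒ ((p1 · p1) · ¬(p1 ⇒ p2)) = 3/5 ⇒ 0 = 2/5
p3 · p3 = 4/5 · 4/5 = 4/5
(p3 · p3) · p3 = 4/5 · 4/5 = 4/5
¬((p3 · p3) · p3) = ¬4/5 = 1/5
¬¬((p3 · p3) · p3) = ¬1/5 = 4/5
¬¬¬((p3 · p3) · p3) = ¬4/5 = 1/5
(¬¬(p2 + p1) ⇒ ((p1 · p1) · ¬(p1 ⇒ p2))) + ¬¬¬((p3 · p3) · p3) = 2/5 + 1/5 = 2/5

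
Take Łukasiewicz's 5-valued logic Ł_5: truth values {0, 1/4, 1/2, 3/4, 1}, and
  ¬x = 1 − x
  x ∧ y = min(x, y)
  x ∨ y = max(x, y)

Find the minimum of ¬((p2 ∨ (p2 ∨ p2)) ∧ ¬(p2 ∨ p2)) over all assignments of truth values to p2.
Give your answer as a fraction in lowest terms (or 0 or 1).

1/2

Take p2 = 1/2:
p2 ∨ p2 = 1/2 ∨ 1/2 = 1/2
p2 ∨ (p2 ∨ p2) = 1/2 ∨ 1/2 = 1/2
p2 ∨ p2 = 1/2 ∨ 1/2 = 1/2
¬(p2 ∨ p2) = ¬1/2 = 1/2
(p2 ∨ (p2 ∨ p2)) ∧ ¬(p2 ∨ p2) = 1/2 ∧ 1/2 = 1/2
¬((p2 ∨ (p2 ∨ p2)) ∧ ¬(p2 ∨ p2)) = ¬1/2 = 1/2
No assignment yields a value below 1/2, so this is the minimum.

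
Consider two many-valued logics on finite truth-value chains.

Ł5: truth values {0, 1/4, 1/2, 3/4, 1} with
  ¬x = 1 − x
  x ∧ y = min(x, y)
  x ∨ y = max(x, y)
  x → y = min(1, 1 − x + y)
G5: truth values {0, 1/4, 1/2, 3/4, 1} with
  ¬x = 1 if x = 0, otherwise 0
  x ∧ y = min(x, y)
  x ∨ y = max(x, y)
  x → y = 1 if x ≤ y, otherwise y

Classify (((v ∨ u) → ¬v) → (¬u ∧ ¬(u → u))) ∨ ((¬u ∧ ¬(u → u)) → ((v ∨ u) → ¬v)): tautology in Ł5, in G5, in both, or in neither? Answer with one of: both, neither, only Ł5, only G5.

In Ł5: every assignment gives 1 — tautology.
In G5: every assignment gives 1 — tautology.

both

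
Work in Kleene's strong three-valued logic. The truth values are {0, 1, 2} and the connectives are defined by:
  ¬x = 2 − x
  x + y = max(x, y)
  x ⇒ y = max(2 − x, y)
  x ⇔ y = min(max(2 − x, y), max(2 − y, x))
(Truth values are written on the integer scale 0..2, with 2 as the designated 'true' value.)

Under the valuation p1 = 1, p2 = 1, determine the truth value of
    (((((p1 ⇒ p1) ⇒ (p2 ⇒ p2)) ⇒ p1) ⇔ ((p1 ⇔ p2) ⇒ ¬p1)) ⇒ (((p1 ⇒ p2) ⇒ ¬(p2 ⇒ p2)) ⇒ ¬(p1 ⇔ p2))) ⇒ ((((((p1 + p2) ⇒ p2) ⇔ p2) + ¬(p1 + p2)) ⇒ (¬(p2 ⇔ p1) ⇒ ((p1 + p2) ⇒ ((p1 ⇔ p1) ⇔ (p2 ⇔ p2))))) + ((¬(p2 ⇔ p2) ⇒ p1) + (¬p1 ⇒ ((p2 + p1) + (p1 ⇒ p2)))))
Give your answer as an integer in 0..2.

1

p1 ⇒ p1 = 1 ⇒ 1 = 1
p2 ⇒ p2 = 1 ⇒ 1 = 1
(p1 ⇒ p1) ⇒ (p2 ⇒ p2) = 1 ⇒ 1 = 1
((p1 ⇒ p1) ⇒ (p2 ⇒ p2)) ⇒ p1 = 1 ⇒ 1 = 1
p1 ⇔ p2 = 1 ⇔ 1 = 1
¬p1 = ¬1 = 1
(p1 ⇔ p2) ⇒ ¬p1 = 1 ⇒ 1 = 1
(((p1 ⇒ p1) ⇒ (p2 ⇒ p2)) ⇒ p1) ⇔ ((p1 ⇔ p2) ⇒ ¬p1) = 1 ⇔ 1 = 1
p1 ⇒ p2 = 1 ⇒ 1 = 1
p2 ⇒ p2 = 1 ⇒ 1 = 1
¬(p2 ⇒ p2) = ¬1 = 1
(p1 ⇒ p2) ⇒ ¬(p2 ⇒ p2) = 1 ⇒ 1 = 1
p1 ⇔ p2 = 1 ⇔ 1 = 1
¬(p1 ⇔ p2) = ¬1 = 1
((p1 ⇒ p2) ⇒ ¬(p2 ⇒ p2)) ⇒ ¬(p1 ⇔ p2) = 1 ⇒ 1 = 1
((((p1 ⇒ p1) ⇒ (p2 ⇒ p2)) ⇒ p1) ⇔ ((p1 ⇔ p2) ⇒ ¬p1)) ⇒ (((p1 ⇒ p2) ⇒ ¬(p2 ⇒ p2)) ⇒ ¬(p1 ⇔ p2)) = 1 ⇒ 1 = 1
p1 + p2 = 1 + 1 = 1
(p1 + p2) ⇒ p2 = 1 ⇒ 1 = 1
((p1 + p2) ⇒ p2) ⇔ p2 = 1 ⇔ 1 = 1
p1 + p2 = 1 + 1 = 1
¬(p1 + p2) = ¬1 = 1
(((p1 + p2) ⇒ p2) ⇔ p2) + ¬(p1 + p2) = 1 + 1 = 1
p2 ⇔ p1 = 1 ⇔ 1 = 1
¬(p2 ⇔ p1) = ¬1 = 1
p1 + p2 = 1 + 1 = 1
p1 ⇔ p1 = 1 ⇔ 1 = 1
p2 ⇔ p2 = 1 ⇔ 1 = 1
(p1 ⇔ p1) ⇔ (p2 ⇔ p2) = 1 ⇔ 1 = 1
(p1 + p2) ⇒ ((p1 ⇔ p1) ⇔ (p2 ⇔ p2)) = 1 ⇒ 1 = 1
¬(p2 ⇔ p1) ⇒ ((p1 + p2) ⇒ ((p1 ⇔ p1) ⇔ (p2 ⇔ p2))) = 1 ⇒ 1 = 1
((((p1 + p2) ⇒ p2) ⇔ p2) + ¬(p1 + p2)) ⇒ (¬(p2 ⇔ p1) ⇒ ((p1 + p2) ⇒ ((p1 ⇔ p1) ⇔ (p2 ⇔ p2)))) = 1 ⇒ 1 = 1
p2 ⇔ p2 = 1 ⇔ 1 = 1
¬(p2 ⇔ p2) = ¬1 = 1
¬(p2 ⇔ p2) ⇒ p1 = 1 ⇒ 1 = 1
¬p1 = ¬1 = 1
p2 + p1 = 1 + 1 = 1
p1 ⇒ p2 = 1 ⇒ 1 = 1
(p2 + p1) + (p1 ⇒ p2) = 1 + 1 = 1
¬p1 ⇒ ((p2 + p1) + (p1 ⇒ p2)) = 1 ⇒ 1 = 1
(¬(p2 ⇔ p2) ⇒ p1) + (¬p1 ⇒ ((p2 + p1) + (p1 ⇒ p2))) = 1 + 1 = 1
(((((p1 + p2) ⇒ p2) ⇔ p2) + ¬(p1 + p2)) ⇒ (¬(p2 ⇔ p1) ⇒ ((p1 + p2) ⇒ ((p1 ⇔ p1) ⇔ (p2 ⇔ p2))))) + ((¬(p2 ⇔ p2) ⇒ p1) + (¬p1 ⇒ ((p2 + p1) + (p1 ⇒ p2)))) = 1 + 1 = 1
(((((p1 ⇒ p1) ⇒ (p2 ⇒ p2)) ⇒ p1) ⇔ ((p1 ⇔ p2) ⇒ ¬p1)) ⇒ (((p1 ⇒ p2) ⇒ ¬(p2 ⇒ p2)) ⇒ ¬(p1 ⇔ p2))) ⇒ ((((((p1 + p2) ⇒ p2) ⇔ p2) + ¬(p1 + p2)) ⇒ (¬(p2 ⇔ p1) ⇒ ((p1 + p2) ⇒ ((p1 ⇔ p1) ⇔ (p2 ⇔ p2))))) + ((¬(p2 ⇔ p2) ⇒ p1) + (¬p1 ⇒ ((p2 + p1) + (p1 ⇒ p2))))) = 1 ⇒ 1 = 1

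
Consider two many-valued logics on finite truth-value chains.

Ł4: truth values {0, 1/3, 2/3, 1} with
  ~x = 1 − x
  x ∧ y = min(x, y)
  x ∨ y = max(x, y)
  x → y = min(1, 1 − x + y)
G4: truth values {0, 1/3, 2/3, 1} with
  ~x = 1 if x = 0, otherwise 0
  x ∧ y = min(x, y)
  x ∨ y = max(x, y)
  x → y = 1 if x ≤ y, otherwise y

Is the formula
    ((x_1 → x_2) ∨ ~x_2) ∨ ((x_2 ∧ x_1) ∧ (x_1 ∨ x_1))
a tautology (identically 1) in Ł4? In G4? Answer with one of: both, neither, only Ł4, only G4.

neither

In Ł4: at x_1 = 2/3, x_2 = 1/3 the value is 2/3 — not a tautology.
In G4: at x_1 = 2/3, x_2 = 1/3 the value is 1/3 — not a tautology.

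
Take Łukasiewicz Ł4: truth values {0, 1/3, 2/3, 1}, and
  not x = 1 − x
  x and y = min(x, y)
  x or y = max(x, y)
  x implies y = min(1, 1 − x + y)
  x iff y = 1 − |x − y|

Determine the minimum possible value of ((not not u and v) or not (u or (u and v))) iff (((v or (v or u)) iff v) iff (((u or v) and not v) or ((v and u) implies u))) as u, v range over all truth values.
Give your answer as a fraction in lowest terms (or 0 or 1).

Take u = 1/3, v = 1/3:
not u = not 1/3 = 2/3
not not u = not 2/3 = 1/3
not not u and v = 1/3 and 1/3 = 1/3
u and v = 1/3 and 1/3 = 1/3
u or (u and v) = 1/3 or 1/3 = 1/3
not (u or (u and v)) = not 1/3 = 2/3
(not not u and v) or not (u or (u and v)) = 1/3 or 2/3 = 2/3
v or u = 1/3 or 1/3 = 1/3
v or (v or u) = 1/3 or 1/3 = 1/3
(v or (v or u)) iff v = 1/3 iff 1/3 = 1
u or v = 1/3 or 1/3 = 1/3
not v = not 1/3 = 2/3
(u or v) and not v = 1/3 and 2/3 = 1/3
v and u = 1/3 and 1/3 = 1/3
(v and u) implies u = 1/3 implies 1/3 = 1
((u or v) and not v) or ((v and u) implies u) = 1/3 or 1 = 1
((v or (v or u)) iff v) iff (((u or v) and not v) or ((v and u) implies u)) = 1 iff 1 = 1
((not not u and v) or not (u or (u and v))) iff (((v or (v or u)) iff v) iff (((u or v) and not v) or ((v and u) implies u))) = 2/3 iff 1 = 2/3
No assignment yields a value below 2/3, so this is the minimum.

2/3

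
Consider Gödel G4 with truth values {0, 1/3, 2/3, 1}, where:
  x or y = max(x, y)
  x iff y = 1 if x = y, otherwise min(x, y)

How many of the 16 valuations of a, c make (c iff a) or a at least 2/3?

10

a = 0, c = 0 ↦ 1  ≥
a = 0, c = 1/3 ↦ 0  <
a = 0, c = 2/3 ↦ 0  <
a = 0, c = 1 ↦ 0  <
a = 1/3, c = 0 ↦ 1/3  <
a = 1/3, c = 1/3 ↦ 1  ≥
a = 1/3, c = 2/3 ↦ 1/3  <
a = 1/3, c = 1 ↦ 1/3  <
a = 2/3, c = 0 ↦ 2/3  ≥
a = 2/3, c = 1/3 ↦ 2/3  ≥
a = 2/3, c = 2/3 ↦ 1  ≥
a = 2/3, c = 1 ↦ 2/3  ≥
a = 1, c = 0 ↦ 1  ≥
a = 1, c = 1/3 ↦ 1  ≥
a = 1, c = 2/3 ↦ 1  ≥
a = 1, c = 1 ↦ 1  ≥
So 10 of the 16 assignments meet the threshold.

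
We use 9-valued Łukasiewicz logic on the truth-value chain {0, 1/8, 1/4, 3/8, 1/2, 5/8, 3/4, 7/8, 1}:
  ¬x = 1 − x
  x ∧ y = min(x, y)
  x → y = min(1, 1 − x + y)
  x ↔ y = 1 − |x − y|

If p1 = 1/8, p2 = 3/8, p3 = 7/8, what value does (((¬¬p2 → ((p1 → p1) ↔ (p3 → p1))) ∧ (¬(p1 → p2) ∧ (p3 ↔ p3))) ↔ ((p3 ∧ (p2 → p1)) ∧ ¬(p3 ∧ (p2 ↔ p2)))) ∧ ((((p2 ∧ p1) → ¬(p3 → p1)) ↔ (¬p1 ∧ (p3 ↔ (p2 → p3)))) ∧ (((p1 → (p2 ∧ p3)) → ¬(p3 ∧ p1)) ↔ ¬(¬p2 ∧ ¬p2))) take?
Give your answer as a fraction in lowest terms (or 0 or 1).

¬p2 = ¬3/8 = 5/8
¬¬p2 = ¬5/8 = 3/8
p1 → p1 = 1/8 → 1/8 = 1
p3 → p1 = 7/8 → 1/8 = 1/4
(p1 → p1) ↔ (p3 → p1) = 1 ↔ 1/4 = 1/4
¬¬p2 → ((p1 → p1) ↔ (p3 → p1)) = 3/8 → 1/4 = 7/8
p1 → p2 = 1/8 → 3/8 = 1
¬(p1 → p2) = ¬1 = 0
p3 ↔ p3 = 7/8 ↔ 7/8 = 1
¬(p1 → p2) ∧ (p3 ↔ p3) = 0 ∧ 1 = 0
(¬¬p2 → ((p1 → p1) ↔ (p3 → p1))) ∧ (¬(p1 → p2) ∧ (p3 ↔ p3)) = 7/8 ∧ 0 = 0
p2 → p1 = 3/8 → 1/8 = 3/4
p3 ∧ (p2 → p1) = 7/8 ∧ 3/4 = 3/4
p2 ↔ p2 = 3/8 ↔ 3/8 = 1
p3 ∧ (p2 ↔ p2) = 7/8 ∧ 1 = 7/8
¬(p3 ∧ (p2 ↔ p2)) = ¬7/8 = 1/8
(p3 ∧ (p2 → p1)) ∧ ¬(p3 ∧ (p2 ↔ p2)) = 3/4 ∧ 1/8 = 1/8
((¬¬p2 → ((p1 → p1) ↔ (p3 → p1))) ∧ (¬(p1 → p2) ∧ (p3 ↔ p3))) ↔ ((p3 ∧ (p2 → p1)) ∧ ¬(p3 ∧ (p2 ↔ p2))) = 0 ↔ 1/8 = 7/8
p2 ∧ p1 = 3/8 ∧ 1/8 = 1/8
p3 → p1 = 7/8 → 1/8 = 1/4
¬(p3 → p1) = ¬1/4 = 3/4
(p2 ∧ p1) → ¬(p3 → p1) = 1/8 → 3/4 = 1
¬p1 = ¬1/8 = 7/8
p2 → p3 = 3/8 → 7/8 = 1
p3 ↔ (p2 → p3) = 7/8 ↔ 1 = 7/8
¬p1 ∧ (p3 ↔ (p2 → p3)) = 7/8 ∧ 7/8 = 7/8
((p2 ∧ p1) → ¬(p3 → p1)) ↔ (¬p1 ∧ (p3 ↔ (p2 → p3))) = 1 ↔ 7/8 = 7/8
p2 ∧ p3 = 3/8 ∧ 7/8 = 3/8
p1 → (p2 ∧ p3) = 1/8 → 3/8 = 1
p3 ∧ p1 = 7/8 ∧ 1/8 = 1/8
¬(p3 ∧ p1) = ¬1/8 = 7/8
(p1 → (p2 ∧ p3)) → ¬(p3 ∧ p1) = 1 → 7/8 = 7/8
¬p2 = ¬3/8 = 5/8
¬p2 = ¬3/8 = 5/8
¬p2 ∧ ¬p2 = 5/8 ∧ 5/8 = 5/8
¬(¬p2 ∧ ¬p2) = ¬5/8 = 3/8
((p1 → (p2 ∧ p3)) → ¬(p3 ∧ p1)) ↔ ¬(¬p2 ∧ ¬p2) = 7/8 ↔ 3/8 = 1/2
(((p2 ∧ p1) → ¬(p3 → p1)) ↔ (¬p1 ∧ (p3 ↔ (p2 → p3)))) ∧ (((p1 → (p2 ∧ p3)) → ¬(p3 ∧ p1)) ↔ ¬(¬p2 ∧ ¬p2)) = 7/8 ∧ 1/2 = 1/2
(((¬¬p2 → ((p1 → p1) ↔ (p3 → p1))) ∧ (¬(p1 → p2) ∧ (p3 ↔ p3))) ↔ ((p3 ∧ (p2 → p1)) ∧ ¬(p3 ∧ (p2 ↔ p2)))) ∧ ((((p2 ∧ p1) → ¬(p3 → p1)) ↔ (¬p1 ∧ (p3 ↔ (p2 → p3)))) ∧ (((p1 → (p2 ∧ p3)) → ¬(p3 ∧ p1)) ↔ ¬(¬p2 ∧ ¬p2))) = 7/8 ∧ 1/2 = 1/2

1/2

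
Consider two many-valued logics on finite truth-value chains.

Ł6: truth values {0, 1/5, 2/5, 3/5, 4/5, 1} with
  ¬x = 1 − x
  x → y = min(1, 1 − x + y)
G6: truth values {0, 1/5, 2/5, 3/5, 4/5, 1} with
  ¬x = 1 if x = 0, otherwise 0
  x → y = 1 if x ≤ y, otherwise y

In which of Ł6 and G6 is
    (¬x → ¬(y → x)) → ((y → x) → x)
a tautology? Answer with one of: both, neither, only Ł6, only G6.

In Ł6: every assignment gives 1 — tautology.
In G6: at x = 1/5, y = 0 the value is 1/5 — not a tautology.

only Ł6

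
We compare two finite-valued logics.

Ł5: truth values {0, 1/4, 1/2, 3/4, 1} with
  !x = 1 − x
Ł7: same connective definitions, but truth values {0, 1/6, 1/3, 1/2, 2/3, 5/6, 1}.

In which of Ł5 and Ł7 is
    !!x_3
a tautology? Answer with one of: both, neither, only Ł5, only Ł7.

neither

In Ł5: at x_3 = 0 the value is 0 — not a tautology.
In Ł7: at x_3 = 0 the value is 0 — not a tautology.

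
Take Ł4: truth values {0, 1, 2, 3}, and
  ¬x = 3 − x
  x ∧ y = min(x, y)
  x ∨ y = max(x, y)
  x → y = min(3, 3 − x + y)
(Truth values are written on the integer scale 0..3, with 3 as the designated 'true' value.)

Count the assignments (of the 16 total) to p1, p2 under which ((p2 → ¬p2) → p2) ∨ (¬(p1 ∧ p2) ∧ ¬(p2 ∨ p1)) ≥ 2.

12

p1 = 0, p2 = 0 ↦ 3  ≥
p1 = 0, p2 = 1 ↦ 2  ≥
p1 = 0, p2 = 2 ↦ 3  ≥
p1 = 0, p2 = 3 ↦ 3  ≥
p1 = 1, p2 = 0 ↦ 2  ≥
p1 = 1, p2 = 1 ↦ 2  ≥
p1 = 1, p2 = 2 ↦ 3  ≥
p1 = 1, p2 = 3 ↦ 3  ≥
p1 = 2, p2 = 0 ↦ 1  <
p1 = 2, p2 = 1 ↦ 1  <
p1 = 2, p2 = 2 ↦ 3  ≥
p1 = 2, p2 = 3 ↦ 3  ≥
p1 = 3, p2 = 0 ↦ 0  <
p1 = 3, p2 = 1 ↦ 1  <
p1 = 3, p2 = 2 ↦ 3  ≥
p1 = 3, p2 = 3 ↦ 3  ≥
So 12 of the 16 assignments meet the threshold.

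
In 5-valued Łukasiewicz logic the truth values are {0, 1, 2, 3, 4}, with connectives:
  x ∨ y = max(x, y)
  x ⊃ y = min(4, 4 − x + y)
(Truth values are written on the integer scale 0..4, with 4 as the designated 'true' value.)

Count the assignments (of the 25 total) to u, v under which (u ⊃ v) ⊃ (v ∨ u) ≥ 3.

18

value 4: 13 assignments (counts)
value 3: 5 assignments (counts)
value 2: 4 assignments
value 1: 2 assignments
value 0: 1 assignment
So 18 of the 25 assignments meet the threshold.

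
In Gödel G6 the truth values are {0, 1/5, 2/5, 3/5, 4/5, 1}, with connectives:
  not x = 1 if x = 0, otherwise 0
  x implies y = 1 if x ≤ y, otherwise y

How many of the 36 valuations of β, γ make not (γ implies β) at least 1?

5

value 1: 5 assignments (counts)
value 0: 31 assignments
So 5 of the 36 assignments meet the threshold.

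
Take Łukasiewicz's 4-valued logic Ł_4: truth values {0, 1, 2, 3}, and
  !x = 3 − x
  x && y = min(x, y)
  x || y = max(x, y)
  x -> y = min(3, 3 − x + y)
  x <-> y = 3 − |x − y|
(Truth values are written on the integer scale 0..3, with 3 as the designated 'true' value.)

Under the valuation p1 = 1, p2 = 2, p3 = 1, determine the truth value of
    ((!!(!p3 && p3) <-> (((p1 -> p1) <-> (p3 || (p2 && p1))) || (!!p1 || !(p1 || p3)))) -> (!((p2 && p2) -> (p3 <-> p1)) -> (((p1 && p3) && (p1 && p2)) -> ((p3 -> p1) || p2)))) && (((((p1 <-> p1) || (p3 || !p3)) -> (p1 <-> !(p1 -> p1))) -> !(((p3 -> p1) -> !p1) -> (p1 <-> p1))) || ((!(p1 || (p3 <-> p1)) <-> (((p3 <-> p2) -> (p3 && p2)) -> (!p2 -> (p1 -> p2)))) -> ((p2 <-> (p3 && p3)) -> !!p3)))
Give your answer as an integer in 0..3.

!p3 = !1 = 2
!p3 && p3 = 2 && 1 = 1
!(!p3 && p3) = !1 = 2
!!(!p3 && p3) = !2 = 1
p1 -> p1 = 1 -> 1 = 3
p2 && p1 = 2 && 1 = 1
p3 || (p2 && p1) = 1 || 1 = 1
(p1 -> p1) <-> (p3 || (p2 && p1)) = 3 <-> 1 = 1
!p1 = !1 = 2
!!p1 = !2 = 1
p1 || p3 = 1 || 1 = 1
!(p1 || p3) = !1 = 2
!!p1 || !(p1 || p3) = 1 || 2 = 2
((p1 -> p1) <-> (p3 || (p2 && p1))) || (!!p1 || !(p1 || p3)) = 1 || 2 = 2
!!(!p3 && p3) <-> (((p1 -> p1) <-> (p3 || (p2 && p1))) || (!!p1 || !(p1 || p3))) = 1 <-> 2 = 2
p2 && p2 = 2 && 2 = 2
p3 <-> p1 = 1 <-> 1 = 3
(p2 && p2) -> (p3 <-> p1) = 2 -> 3 = 3
!((p2 && p2) -> (p3 <-> p1)) = !3 = 0
p1 && p3 = 1 && 1 = 1
p1 && p2 = 1 && 2 = 1
(p1 && p3) && (p1 && p2) = 1 && 1 = 1
p3 -> p1 = 1 -> 1 = 3
(p3 -> p1) || p2 = 3 || 2 = 3
((p1 && p3) && (p1 && p2)) -> ((p3 -> p1) || p2) = 1 -> 3 = 3
!((p2 && p2) -> (p3 <-> p1)) -> (((p1 && p3) && (p1 && p2)) -> ((p3 -> p1) || p2)) = 0 -> 3 = 3
(!!(!p3 && p3) <-> (((p1 -> p1) <-> (p3 || (p2 && p1))) || (!!p1 || !(p1 || p3)))) -> (!((p2 && p2) -> (p3 <-> p1)) -> (((p1 && p3) && (p1 && p2)) -> ((p3 -> p1) || p2))) = 2 -> 3 = 3
p1 <-> p1 = 1 <-> 1 = 3
!p3 = !1 = 2
p3 || !p3 = 1 || 2 = 2
(p1 <-> p1) || (p3 || !p3) = 3 || 2 = 3
p1 -> p1 = 1 -> 1 = 3
!(p1 -> p1) = !3 = 0
p1 <-> !(p1 -> p1) = 1 <-> 0 = 2
((p1 <-> p1) || (p3 || !p3)) -> (p1 <-> !(p1 -> p1)) = 3 -> 2 = 2
p3 -> p1 = 1 -> 1 = 3
!p1 = !1 = 2
(p3 -> p1) -> !p1 = 3 -> 2 = 2
p1 <-> p1 = 1 <-> 1 = 3
((p3 -> p1) -> !p1) -> (p1 <-> p1) = 2 -> 3 = 3
!(((p3 -> p1) -> !p1) -> (p1 <-> p1)) = !3 = 0
(((p1 <-> p1) || (p3 || !p3)) -> (p1 <-> !(p1 -> p1))) -> !(((p3 -> p1) -> !p1) -> (p1 <-> p1)) = 2 -> 0 = 1
p3 <-> p1 = 1 <-> 1 = 3
p1 || (p3 <-> p1) = 1 || 3 = 3
!(p1 || (p3 <-> p1)) = !3 = 0
p3 <-> p2 = 1 <-> 2 = 2
p3 && p2 = 1 && 2 = 1
(p3 <-> p2) -> (p3 && p2) = 2 -> 1 = 2
!p2 = !2 = 1
p1 -> p2 = 1 -> 2 = 3
!p2 -> (p1 -> p2) = 1 -> 3 = 3
((p3 <-> p2) -> (p3 && p2)) -> (!p2 -> (p1 -> p2)) = 2 -> 3 = 3
!(p1 || (p3 <-> p1)) <-> (((p3 <-> p2) -> (p3 && p2)) -> (!p2 -> (p1 -> p2))) = 0 <-> 3 = 0
p3 && p3 = 1 && 1 = 1
p2 <-> (p3 && p3) = 2 <-> 1 = 2
!p3 = !1 = 2
!!p3 = !2 = 1
(p2 <-> (p3 && p3)) -> !!p3 = 2 -> 1 = 2
(!(p1 || (p3 <-> p1)) <-> (((p3 <-> p2) -> (p3 && p2)) -> (!p2 -> (p1 -> p2)))) -> ((p2 <-> (p3 && p3)) -> !!p3) = 0 -> 2 = 3
((((p1 <-> p1) || (p3 || !p3)) -> (p1 <-> !(p1 -> p1))) -> !(((p3 -> p1) -> !p1) -> (p1 <-> p1))) || ((!(p1 || (p3 <-> p1)) <-> (((p3 <-> p2) -> (p3 && p2)) -> (!p2 -> (p1 -> p2)))) -> ((p2 <-> (p3 && p3)) -> !!p3)) = 1 || 3 = 3
((!!(!p3 && p3) <-> (((p1 -> p1) <-> (p3 || (p2 && p1))) || (!!p1 || !(p1 || p3)))) -> (!((p2 && p2) -> (p3 <-> p1)) -> (((p1 && p3) && (p1 && p2)) -> ((p3 -> p1) || p2)))) && (((((p1 <-> p1) || (p3 || !p3)) -> (p1 <-> !(p1 -> p1))) -> !(((p3 -> p1) -> !p1) -> (p1 <-> p1))) || ((!(p1 || (p3 <-> p1)) <-> (((p3 <-> p2) -> (p3 && p2)) -> (!p2 -> (p1 -> p2)))) -> ((p2 <-> (p3 && p3)) -> !!p3))) = 3 && 3 = 3

3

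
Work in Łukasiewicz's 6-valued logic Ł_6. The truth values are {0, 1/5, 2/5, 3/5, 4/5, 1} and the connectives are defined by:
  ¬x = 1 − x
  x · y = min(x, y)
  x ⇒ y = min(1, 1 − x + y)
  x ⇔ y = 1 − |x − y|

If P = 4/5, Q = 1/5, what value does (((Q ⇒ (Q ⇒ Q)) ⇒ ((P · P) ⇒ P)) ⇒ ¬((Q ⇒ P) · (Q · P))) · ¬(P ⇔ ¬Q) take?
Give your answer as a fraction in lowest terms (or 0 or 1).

0

Q ⇒ Q = 1/5 ⇒ 1/5 = 1
Q ⇒ (Q ⇒ Q) = 1/5 ⇒ 1 = 1
P · P = 4/5 · 4/5 = 4/5
(P · P) ⇒ P = 4/5 ⇒ 4/5 = 1
(Q ⇒ (Q ⇒ Q)) ⇒ ((P · P) ⇒ P) = 1 ⇒ 1 = 1
Q ⇒ P = 1/5 ⇒ 4/5 = 1
Q · P = 1/5 · 4/5 = 1/5
(Q ⇒ P) · (Q · P) = 1 · 1/5 = 1/5
¬((Q ⇒ P) · (Q · P)) = ¬1/5 = 4/5
((Q ⇒ (Q ⇒ Q)) ⇒ ((P · P) ⇒ P)) ⇒ ¬((Q ⇒ P) · (Q · P)) = 1 ⇒ 4/5 = 4/5
¬Q = ¬1/5 = 4/5
P ⇔ ¬Q = 4/5 ⇔ 4/5 = 1
¬(P ⇔ ¬Q) = ¬1 = 0
(((Q ⇒ (Q ⇒ Q)) ⇒ ((P · P) ⇒ P)) ⇒ ¬((Q ⇒ P) · (Q · P))) · ¬(P ⇔ ¬Q) = 4/5 · 0 = 0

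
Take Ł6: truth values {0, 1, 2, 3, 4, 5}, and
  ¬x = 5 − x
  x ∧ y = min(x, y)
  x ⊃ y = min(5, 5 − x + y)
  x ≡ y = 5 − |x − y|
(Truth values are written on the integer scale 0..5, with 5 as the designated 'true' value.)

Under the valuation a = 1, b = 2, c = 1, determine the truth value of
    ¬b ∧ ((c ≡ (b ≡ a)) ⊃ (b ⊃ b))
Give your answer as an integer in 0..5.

¬b = ¬2 = 3
b ≡ a = 2 ≡ 1 = 4
c ≡ (b ≡ a) = 1 ≡ 4 = 2
b ⊃ b = 2 ⊃ 2 = 5
(c ≡ (b ≡ a)) ⊃ (b ⊃ b) = 2 ⊃ 5 = 5
¬b ∧ ((c ≡ (b ≡ a)) ⊃ (b ⊃ b)) = 3 ∧ 5 = 3

3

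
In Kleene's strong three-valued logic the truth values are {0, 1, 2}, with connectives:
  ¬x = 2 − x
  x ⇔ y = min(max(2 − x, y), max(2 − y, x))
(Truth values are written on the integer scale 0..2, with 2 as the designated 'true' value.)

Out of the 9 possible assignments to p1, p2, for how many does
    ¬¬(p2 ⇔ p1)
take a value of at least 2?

p1 = 0, p2 = 0 ↦ 2  ≥
p1 = 0, p2 = 1 ↦ 1  <
p1 = 0, p2 = 2 ↦ 0  <
p1 = 1, p2 = 0 ↦ 1  <
p1 = 1, p2 = 1 ↦ 1  <
p1 = 1, p2 = 2 ↦ 1  <
p1 = 2, p2 = 0 ↦ 0  <
p1 = 2, p2 = 1 ↦ 1  <
p1 = 2, p2 = 2 ↦ 2  ≥
So 2 of the 9 assignments meet the threshold.

2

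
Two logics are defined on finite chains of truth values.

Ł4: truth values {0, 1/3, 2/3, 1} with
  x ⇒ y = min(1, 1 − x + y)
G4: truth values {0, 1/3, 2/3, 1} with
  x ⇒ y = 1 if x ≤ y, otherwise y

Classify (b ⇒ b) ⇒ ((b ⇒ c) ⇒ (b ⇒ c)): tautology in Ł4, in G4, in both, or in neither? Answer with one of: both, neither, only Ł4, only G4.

both

In Ł4: every assignment gives 1 — tautology.
In G4: every assignment gives 1 — tautology.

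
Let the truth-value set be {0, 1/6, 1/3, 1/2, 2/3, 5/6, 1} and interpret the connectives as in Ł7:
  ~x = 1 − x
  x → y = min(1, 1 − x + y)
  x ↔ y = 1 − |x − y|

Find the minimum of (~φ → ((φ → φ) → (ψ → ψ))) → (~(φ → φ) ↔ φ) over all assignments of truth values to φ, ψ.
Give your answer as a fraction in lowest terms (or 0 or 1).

0

Take φ = 1, ψ = 0:
~φ = ~1 = 0
φ → φ = 1 → 1 = 1
ψ → ψ = 0 → 0 = 1
(φ → φ) → (ψ → ψ) = 1 → 1 = 1
~φ → ((φ → φ) → (ψ → ψ)) = 0 → 1 = 1
φ → φ = 1 → 1 = 1
~(φ → φ) = ~1 = 0
~(φ → φ) ↔ φ = 0 ↔ 1 = 0
(~φ → ((φ → φ) → (ψ → ψ))) → (~(φ → φ) ↔ φ) = 1 → 0 = 0
No assignment yields a value below 0, so this is the minimum.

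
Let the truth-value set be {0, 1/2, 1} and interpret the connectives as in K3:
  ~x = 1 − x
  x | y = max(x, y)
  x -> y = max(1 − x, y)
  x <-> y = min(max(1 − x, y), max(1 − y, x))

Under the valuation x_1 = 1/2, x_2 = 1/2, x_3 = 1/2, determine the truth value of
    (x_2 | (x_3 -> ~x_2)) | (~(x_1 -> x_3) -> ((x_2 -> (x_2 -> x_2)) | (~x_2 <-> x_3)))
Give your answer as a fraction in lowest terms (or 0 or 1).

1/2

~x_2 = ~1/2 = 1/2
x_3 -> ~x_2 = 1/2 -> 1/2 = 1/2
x_2 | (x_3 -> ~x_2) = 1/2 | 1/2 = 1/2
x_1 -> x_3 = 1/2 -> 1/2 = 1/2
~(x_1 -> x_3) = ~1/2 = 1/2
x_2 -> x_2 = 1/2 -> 1/2 = 1/2
x_2 -> (x_2 -> x_2) = 1/2 -> 1/2 = 1/2
~x_2 = ~1/2 = 1/2
~x_2 <-> x_3 = 1/2 <-> 1/2 = 1/2
(x_2 -> (x_2 -> x_2)) | (~x_2 <-> x_3) = 1/2 | 1/2 = 1/2
~(x_1 -> x_3) -> ((x_2 -> (x_2 -> x_2)) | (~x_2 <-> x_3)) = 1/2 -> 1/2 = 1/2
(x_2 | (x_3 -> ~x_2)) | (~(x_1 -> x_3) -> ((x_2 -> (x_2 -> x_2)) | (~x_2 <-> x_3))) = 1/2 | 1/2 = 1/2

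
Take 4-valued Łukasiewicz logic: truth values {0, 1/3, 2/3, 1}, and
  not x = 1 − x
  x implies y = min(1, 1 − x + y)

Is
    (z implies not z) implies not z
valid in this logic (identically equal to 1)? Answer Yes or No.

No

Counterexample: take z = 1/3.
not z = not 1/3 = 2/3
z implies not z = 1/3 implies 2/3 = 1
(z implies not z) implies not z = 1 implies 2/3 = 2/3
This gives 2/3 ≠ 1.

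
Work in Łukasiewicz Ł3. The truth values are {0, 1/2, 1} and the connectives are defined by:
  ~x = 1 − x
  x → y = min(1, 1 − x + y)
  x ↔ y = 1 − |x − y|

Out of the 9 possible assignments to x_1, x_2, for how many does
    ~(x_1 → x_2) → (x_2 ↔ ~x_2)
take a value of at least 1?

7

x_1 = 0, x_2 = 0 ↦ 1  ≥
x_1 = 0, x_2 = 1/2 ↦ 1  ≥
x_1 = 0, x_2 = 1 ↦ 1  ≥
x_1 = 1/2, x_2 = 0 ↦ 1/2  <
x_1 = 1/2, x_2 = 1/2 ↦ 1  ≥
x_1 = 1/2, x_2 = 1 ↦ 1  ≥
x_1 = 1, x_2 = 0 ↦ 0  <
x_1 = 1, x_2 = 1/2 ↦ 1  ≥
x_1 = 1, x_2 = 1 ↦ 1  ≥
So 7 of the 9 assignments meet the threshold.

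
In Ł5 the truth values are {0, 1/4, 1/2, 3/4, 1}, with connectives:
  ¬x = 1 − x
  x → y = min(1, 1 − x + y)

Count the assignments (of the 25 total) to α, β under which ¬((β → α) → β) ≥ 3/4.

9

value 1: 5 assignments (counts)
value 3/4: 4 assignments (counts)
value 1/2: 4 assignments
value 1/4: 3 assignments
value 0: 9 assignments
So 9 of the 25 assignments meet the threshold.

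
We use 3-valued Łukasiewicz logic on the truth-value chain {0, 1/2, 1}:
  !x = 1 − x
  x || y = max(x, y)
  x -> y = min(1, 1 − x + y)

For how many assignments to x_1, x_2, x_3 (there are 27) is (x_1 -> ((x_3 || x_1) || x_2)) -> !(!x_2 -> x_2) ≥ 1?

value 1: 9 assignments (counts)
value 0: 18 assignments
So 9 of the 27 assignments meet the threshold.

9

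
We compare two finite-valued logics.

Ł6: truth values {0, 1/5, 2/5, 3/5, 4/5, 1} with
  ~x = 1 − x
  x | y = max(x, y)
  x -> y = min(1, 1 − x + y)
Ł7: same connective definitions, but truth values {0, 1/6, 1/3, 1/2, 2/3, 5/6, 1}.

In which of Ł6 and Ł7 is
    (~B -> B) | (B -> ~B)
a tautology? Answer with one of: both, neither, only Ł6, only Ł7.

both

In Ł6: every assignment gives 1 — tautology.
In Ł7: every assignment gives 1 — tautology.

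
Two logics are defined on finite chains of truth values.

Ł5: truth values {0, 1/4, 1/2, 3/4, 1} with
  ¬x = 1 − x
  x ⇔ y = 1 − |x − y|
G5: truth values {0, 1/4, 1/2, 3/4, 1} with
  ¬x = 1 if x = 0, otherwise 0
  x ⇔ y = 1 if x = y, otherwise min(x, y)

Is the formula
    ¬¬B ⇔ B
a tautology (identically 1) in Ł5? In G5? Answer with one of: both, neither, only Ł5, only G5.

only Ł5

In Ł5: every assignment gives 1 — tautology.
In G5: at B = 1/4 the value is 1/4 — not a tautology.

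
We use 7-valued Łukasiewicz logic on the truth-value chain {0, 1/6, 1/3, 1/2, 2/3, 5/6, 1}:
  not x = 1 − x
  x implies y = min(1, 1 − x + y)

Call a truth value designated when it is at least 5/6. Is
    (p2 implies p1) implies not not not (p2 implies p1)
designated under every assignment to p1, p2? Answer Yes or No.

No

Counterexample: take p1 = 0, p2 = 0.
p2 implies p1 = 0 implies 0 = 1
p2 implies p1 = 0 implies 0 = 1
not (p2 implies p1) = not 1 = 0
not not (p2 implies p1) = not 0 = 1
not not not (p2 implies p1) = not 1 = 0
(p2 implies p1) implies not not not (p2 implies p1) = 1 implies 0 = 0
This gives 0, which is below 5/6.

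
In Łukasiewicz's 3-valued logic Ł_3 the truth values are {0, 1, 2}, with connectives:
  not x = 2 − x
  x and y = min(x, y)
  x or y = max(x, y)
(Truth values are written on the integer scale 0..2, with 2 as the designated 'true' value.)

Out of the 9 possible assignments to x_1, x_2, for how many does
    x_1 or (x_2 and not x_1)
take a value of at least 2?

x_1 = 0, x_2 = 0 ↦ 0  <
x_1 = 0, x_2 = 1 ↦ 1  <
x_1 = 0, x_2 = 2 ↦ 2  ≥
x_1 = 1, x_2 = 0 ↦ 1  <
x_1 = 1, x_2 = 1 ↦ 1  <
x_1 = 1, x_2 = 2 ↦ 1  <
x_1 = 2, x_2 = 0 ↦ 2  ≥
x_1 = 2, x_2 = 1 ↦ 2  ≥
x_1 = 2, x_2 = 2 ↦ 2  ≥
So 4 of the 9 assignments meet the threshold.

4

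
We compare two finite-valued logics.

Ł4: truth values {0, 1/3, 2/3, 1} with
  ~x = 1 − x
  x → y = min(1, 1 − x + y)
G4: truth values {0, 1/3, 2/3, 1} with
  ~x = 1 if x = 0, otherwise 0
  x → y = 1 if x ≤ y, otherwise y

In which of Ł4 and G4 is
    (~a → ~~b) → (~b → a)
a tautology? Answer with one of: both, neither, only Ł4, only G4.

In Ł4: every assignment gives 1 — tautology.
In G4: at a = 1/3, b = 0 the value is 1/3 — not a tautology.

only Ł4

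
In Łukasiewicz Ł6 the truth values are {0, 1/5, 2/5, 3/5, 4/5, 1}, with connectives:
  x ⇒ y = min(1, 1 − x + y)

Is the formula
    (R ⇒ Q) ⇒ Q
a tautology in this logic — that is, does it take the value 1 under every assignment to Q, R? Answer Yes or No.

Counterexample: take Q = 0, R = 0.
R ⇒ Q = 0 ⇒ 0 = 1
(R ⇒ Q) ⇒ Q = 1 ⇒ 0 = 0
This gives 0 ≠ 1.

No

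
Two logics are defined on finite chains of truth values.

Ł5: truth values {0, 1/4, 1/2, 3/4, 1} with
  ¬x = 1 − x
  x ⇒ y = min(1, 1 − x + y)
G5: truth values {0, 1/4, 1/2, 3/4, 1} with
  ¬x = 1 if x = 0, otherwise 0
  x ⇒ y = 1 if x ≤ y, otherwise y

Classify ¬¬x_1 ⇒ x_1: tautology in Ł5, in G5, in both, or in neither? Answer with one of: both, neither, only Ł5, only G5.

only Ł5

In Ł5: every assignment gives 1 — tautology.
In G5: at x_1 = 1/4 the value is 1/4 — not a tautology.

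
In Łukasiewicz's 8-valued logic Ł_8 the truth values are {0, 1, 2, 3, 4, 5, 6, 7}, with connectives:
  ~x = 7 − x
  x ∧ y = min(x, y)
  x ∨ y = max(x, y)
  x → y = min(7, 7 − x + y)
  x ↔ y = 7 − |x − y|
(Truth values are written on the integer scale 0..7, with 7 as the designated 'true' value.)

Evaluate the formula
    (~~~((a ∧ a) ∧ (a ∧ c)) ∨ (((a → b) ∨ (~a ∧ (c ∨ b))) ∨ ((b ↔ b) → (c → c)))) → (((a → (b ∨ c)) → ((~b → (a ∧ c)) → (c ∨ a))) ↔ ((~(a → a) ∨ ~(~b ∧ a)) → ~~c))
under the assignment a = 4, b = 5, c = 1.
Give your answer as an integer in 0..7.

5

a ∧ a = 4 ∧ 4 = 4
a ∧ c = 4 ∧ 1 = 1
(a ∧ a) ∧ (a ∧ c) = 4 ∧ 1 = 1
~((a ∧ a) ∧ (a ∧ c)) = ~1 = 6
~~((a ∧ a) ∧ (a ∧ c)) = ~6 = 1
~~~((a ∧ a) ∧ (a ∧ c)) = ~1 = 6
a → b = 4 → 5 = 7
~a = ~4 = 3
c ∨ b = 1 ∨ 5 = 5
~a ∧ (c ∨ b) = 3 ∧ 5 = 3
(a → b) ∨ (~a ∧ (c ∨ b)) = 7 ∨ 3 = 7
b ↔ b = 5 ↔ 5 = 7
c → c = 1 → 1 = 7
(b ↔ b) → (c → c) = 7 → 7 = 7
((a → b) ∨ (~a ∧ (c ∨ b))) ∨ ((b ↔ b) → (c → c)) = 7 ∨ 7 = 7
~~~((a ∧ a) ∧ (a ∧ c)) ∨ (((a → b) ∨ (~a ∧ (c ∨ b))) ∨ ((b ↔ b) → (c → c))) = 6 ∨ 7 = 7
b ∨ c = 5 ∨ 1 = 5
a → (b ∨ c) = 4 → 5 = 7
~b = ~5 = 2
a ∧ c = 4 ∧ 1 = 1
~b → (a ∧ c) = 2 → 1 = 6
c ∨ a = 1 ∨ 4 = 4
(~b → (a ∧ c)) → (c ∨ a) = 6 → 4 = 5
(a → (b ∨ c)) → ((~b → (a ∧ c)) → (c ∨ a)) = 7 → 5 = 5
a → a = 4 → 4 = 7
~(a → a) = ~7 = 0
~b = ~5 = 2
~b ∧ a = 2 ∧ 4 = 2
~(~b ∧ a) = ~2 = 5
~(a → a) ∨ ~(~b ∧ a) = 0 ∨ 5 = 5
~c = ~1 = 6
~~c = ~6 = 1
(~(a → a) ∨ ~(~b ∧ a)) → ~~c = 5 → 1 = 3
((a → (b ∨ c)) → ((~b → (a ∧ c)) → (c ∨ a))) ↔ ((~(a → a) ∨ ~(~b ∧ a)) → ~~c) = 5 ↔ 3 = 5
(~~~((a ∧ a) ∧ (a ∧ c)) ∨ (((a → b) ∨ (~a ∧ (c ∨ b))) ∨ ((b ↔ b) → (c → c)))) → (((a → (b ∨ c)) → ((~b → (a ∧ c)) → (c ∨ a))) ↔ ((~(a → a) ∨ ~(~b ∧ a)) → ~~c)) = 7 → 5 = 5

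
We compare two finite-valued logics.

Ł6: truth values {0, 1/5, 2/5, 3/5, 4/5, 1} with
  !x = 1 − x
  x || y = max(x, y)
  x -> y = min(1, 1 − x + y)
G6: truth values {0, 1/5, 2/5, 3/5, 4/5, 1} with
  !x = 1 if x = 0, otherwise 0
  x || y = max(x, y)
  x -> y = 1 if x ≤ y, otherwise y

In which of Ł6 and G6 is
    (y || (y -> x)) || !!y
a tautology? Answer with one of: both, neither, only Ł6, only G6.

only G6

In Ł6: at x = 0, y = 1/5 the value is 4/5 — not a tautology.
In G6: every assignment gives 1 — tautology.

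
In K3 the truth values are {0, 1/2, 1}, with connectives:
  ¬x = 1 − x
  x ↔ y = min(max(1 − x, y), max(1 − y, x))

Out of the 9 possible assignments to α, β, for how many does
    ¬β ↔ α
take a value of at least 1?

α = 0, β = 0 ↦ 0  <
α = 0, β = 1/2 ↦ 1/2  <
α = 0, β = 1 ↦ 1  ≥
α = 1/2, β = 0 ↦ 1/2  <
α = 1/2, β = 1/2 ↦ 1/2  <
α = 1/2, β = 1 ↦ 1/2  <
α = 1, β = 0 ↦ 1  ≥
α = 1, β = 1/2 ↦ 1/2  <
α = 1, β = 1 ↦ 0  <
So 2 of the 9 assignments meet the threshold.

2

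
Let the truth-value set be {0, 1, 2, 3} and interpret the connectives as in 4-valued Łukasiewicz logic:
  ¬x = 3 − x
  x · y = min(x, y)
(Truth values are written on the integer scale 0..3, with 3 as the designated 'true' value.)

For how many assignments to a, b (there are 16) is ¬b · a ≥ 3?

a = 0, b = 0 ↦ 0  <
a = 0, b = 1 ↦ 0  <
a = 0, b = 2 ↦ 0  <
a = 0, b = 3 ↦ 0  <
a = 1, b = 0 ↦ 1  <
a = 1, b = 1 ↦ 1  <
a = 1, b = 2 ↦ 1  <
a = 1, b = 3 ↦ 0  <
a = 2, b = 0 ↦ 2  <
a = 2, b = 1 ↦ 2  <
a = 2, b = 2 ↦ 1  <
a = 2, b = 3 ↦ 0  <
a = 3, b = 0 ↦ 3  ≥
a = 3, b = 1 ↦ 2  <
a = 3, b = 2 ↦ 1  <
a = 3, b = 3 ↦ 0  <
So 1 of the 16 assignments meets the threshold.

1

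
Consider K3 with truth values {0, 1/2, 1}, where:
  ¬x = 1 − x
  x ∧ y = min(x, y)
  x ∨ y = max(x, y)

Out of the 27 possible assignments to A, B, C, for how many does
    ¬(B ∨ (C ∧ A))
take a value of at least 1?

5

value 1: 5 assignments (counts)
value 1/2: 11 assignments
value 0: 11 assignments
So 5 of the 27 assignments meet the threshold.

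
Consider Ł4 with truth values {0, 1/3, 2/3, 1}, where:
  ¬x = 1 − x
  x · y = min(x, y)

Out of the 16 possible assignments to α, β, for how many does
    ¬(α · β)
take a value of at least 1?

7

α = 0, β = 0 ↦ 1  ≥
α = 0, β = 1/3 ↦ 1  ≥
α = 0, β = 2/3 ↦ 1  ≥
α = 0, β = 1 ↦ 1  ≥
α = 1/3, β = 0 ↦ 1  ≥
α = 1/3, β = 1/3 ↦ 2/3  <
α = 1/3, β = 2/3 ↦ 2/3  <
α = 1/3, β = 1 ↦ 2/3  <
α = 2/3, β = 0 ↦ 1  ≥
α = 2/3, β = 1/3 ↦ 2/3  <
α = 2/3, β = 2/3 ↦ 1/3  <
α = 2/3, β = 1 ↦ 1/3  <
α = 1, β = 0 ↦ 1  ≥
α = 1, β = 1/3 ↦ 2/3  <
α = 1, β = 2/3 ↦ 1/3  <
α = 1, β = 1 ↦ 0  <
So 7 of the 16 assignments meet the threshold.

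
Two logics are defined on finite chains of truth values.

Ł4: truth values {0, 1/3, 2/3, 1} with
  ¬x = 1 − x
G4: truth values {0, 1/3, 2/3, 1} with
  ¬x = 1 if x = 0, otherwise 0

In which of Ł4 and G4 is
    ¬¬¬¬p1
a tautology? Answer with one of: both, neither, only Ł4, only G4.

In Ł4: at p1 = 0 the value is 0 — not a tautology.
In G4: at p1 = 0 the value is 0 — not a tautology.

neither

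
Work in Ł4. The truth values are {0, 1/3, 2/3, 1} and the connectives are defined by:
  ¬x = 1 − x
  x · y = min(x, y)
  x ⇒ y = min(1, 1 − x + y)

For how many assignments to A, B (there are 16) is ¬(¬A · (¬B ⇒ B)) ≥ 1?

7

A = 0, B = 0 ↦ 1  ≥
A = 0, B = 1/3 ↦ 1/3  <
A = 0, B = 2/3 ↦ 0  <
A = 0, B = 1 ↦ 0  <
A = 1/3, B = 0 ↦ 1  ≥
A = 1/3, B = 1/3 ↦ 1/3  <
A = 1/3, B = 2/3 ↦ 1/3  <
A = 1/3, B = 1 ↦ 1/3  <
A = 2/3, B = 0 ↦ 1  ≥
A = 2/3, B = 1/3 ↦ 2/3  <
A = 2/3, B = 2/3 ↦ 2/3  <
A = 2/3, B = 1 ↦ 2/3  <
A = 1, B = 0 ↦ 1  ≥
A = 1, B = 1/3 ↦ 1  ≥
A = 1, B = 2/3 ↦ 1  ≥
A = 1, B = 1 ↦ 1  ≥
So 7 of the 16 assignments meet the threshold.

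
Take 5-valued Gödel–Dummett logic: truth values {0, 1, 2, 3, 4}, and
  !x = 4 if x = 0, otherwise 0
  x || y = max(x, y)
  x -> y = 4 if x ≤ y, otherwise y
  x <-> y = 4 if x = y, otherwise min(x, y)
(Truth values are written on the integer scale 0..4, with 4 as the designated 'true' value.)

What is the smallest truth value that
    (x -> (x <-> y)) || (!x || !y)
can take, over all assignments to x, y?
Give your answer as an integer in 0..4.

1

Take x = 2, y = 1:
x <-> y = 2 <-> 1 = 1
x -> (x <-> y) = 2 -> 1 = 1
!x = !2 = 0
!y = !1 = 0
!x || !y = 0 || 0 = 0
(x -> (x <-> y)) || (!x || !y) = 1 || 0 = 1
No assignment yields a value below 1, so this is the minimum.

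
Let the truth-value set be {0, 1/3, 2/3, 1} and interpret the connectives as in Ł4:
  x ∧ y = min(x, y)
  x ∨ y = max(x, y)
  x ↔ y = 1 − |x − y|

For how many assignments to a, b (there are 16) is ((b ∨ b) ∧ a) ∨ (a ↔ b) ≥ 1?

a = 0, b = 0 ↦ 1  ≥
a = 0, b = 1/3 ↦ 2/3  <
a = 0, b = 2/3 ↦ 1/3  <
a = 0, b = 1 ↦ 0  <
a = 1/3, b = 0 ↦ 2/3  <
a = 1/3, b = 1/3 ↦ 1  ≥
a = 1/3, b = 2/3 ↦ 2/3  <
a = 1/3, b = 1 ↦ 1/3  <
a = 2/3, b = 0 ↦ 1/3  <
a = 2/3, b = 1/3 ↦ 2/3  <
a = 2/3, b = 2/3 ↦ 1  ≥
a = 2/3, b = 1 ↦ 2/3  <
a = 1, b = 0 ↦ 0  <
a = 1, b = 1/3 ↦ 1/3  <
a = 1, b = 2/3 ↦ 2/3  <
a = 1, b = 1 ↦ 1  ≥
So 4 of the 16 assignments meet the threshold.

4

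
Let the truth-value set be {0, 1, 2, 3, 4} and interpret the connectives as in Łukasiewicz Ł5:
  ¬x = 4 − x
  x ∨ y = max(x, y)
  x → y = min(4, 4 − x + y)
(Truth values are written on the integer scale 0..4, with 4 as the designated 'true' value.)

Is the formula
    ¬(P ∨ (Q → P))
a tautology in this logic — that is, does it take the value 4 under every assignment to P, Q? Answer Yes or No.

No

Counterexample: take P = 0, Q = 0.
Q → P = 0 → 0 = 4
P ∨ (Q → P) = 0 ∨ 4 = 4
¬(P ∨ (Q → P)) = ¬4 = 0
This gives 0 ≠ 4.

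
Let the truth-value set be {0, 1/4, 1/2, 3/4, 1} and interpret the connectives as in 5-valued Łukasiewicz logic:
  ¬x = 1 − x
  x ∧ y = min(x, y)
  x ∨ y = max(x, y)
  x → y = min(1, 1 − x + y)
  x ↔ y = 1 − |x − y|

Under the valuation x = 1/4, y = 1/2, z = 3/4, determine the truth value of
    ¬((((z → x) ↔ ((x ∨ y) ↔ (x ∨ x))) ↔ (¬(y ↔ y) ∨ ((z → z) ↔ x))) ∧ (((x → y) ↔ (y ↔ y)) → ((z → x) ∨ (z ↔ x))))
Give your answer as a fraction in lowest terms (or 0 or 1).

z → x = 3/4 → 1/4 = 1/2
x ∨ y = 1/4 ∨ 1/2 = 1/2
x ∨ x = 1/4 ∨ 1/4 = 1/4
(x ∨ y) ↔ (x ∨ x) = 1/2 ↔ 1/4 = 3/4
(z → x) ↔ ((x ∨ y) ↔ (x ∨ x)) = 1/2 ↔ 3/4 = 3/4
y ↔ y = 1/2 ↔ 1/2 = 1
¬(y ↔ y) = ¬1 = 0
z → z = 3/4 → 3/4 = 1
(z → z) ↔ x = 1 ↔ 1/4 = 1/4
¬(y ↔ y) ∨ ((z → z) ↔ x) = 0 ∨ 1/4 = 1/4
((z → x) ↔ ((x ∨ y) ↔ (x ∨ x))) ↔ (¬(y ↔ y) ∨ ((z → z) ↔ x)) = 3/4 ↔ 1/4 = 1/2
x → y = 1/4 → 1/2 = 1
y ↔ y = 1/2 ↔ 1/2 = 1
(x → y) ↔ (y ↔ y) = 1 ↔ 1 = 1
z → x = 3/4 → 1/4 = 1/2
z ↔ x = 3/4 ↔ 1/4 = 1/2
(z → x) ∨ (z ↔ x) = 1/2 ∨ 1/2 = 1/2
((x → y) ↔ (y ↔ y)) → ((z → x) ∨ (z ↔ x)) = 1 → 1/2 = 1/2
(((z → x) ↔ ((x ∨ y) ↔ (x ∨ x))) ↔ (¬(y ↔ y) ∨ ((z → z) ↔ x))) ∧ (((x → y) ↔ (y ↔ y)) → ((z → x) ∨ (z ↔ x))) = 1/2 ∧ 1/2 = 1/2
¬((((z → x) ↔ ((x ∨ y) ↔ (x ∨ x))) ↔ (¬(y ↔ y) ∨ ((z → z) ↔ x))) ∧ (((x → y) ↔ (y ↔ y)) → ((z → x) ∨ (z ↔ x)))) = ¬1/2 = 1/2

1/2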